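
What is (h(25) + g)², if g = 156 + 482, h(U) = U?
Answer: 439569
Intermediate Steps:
g = 638
(h(25) + g)² = (25 + 638)² = 663² = 439569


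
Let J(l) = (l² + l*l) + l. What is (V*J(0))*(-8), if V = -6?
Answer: 0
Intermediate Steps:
J(l) = l + 2*l² (J(l) = (l² + l²) + l = 2*l² + l = l + 2*l²)
(V*J(0))*(-8) = -0*(1 + 2*0)*(-8) = -0*(1 + 0)*(-8) = -0*(-8) = -6*0*(-8) = 0*(-8) = 0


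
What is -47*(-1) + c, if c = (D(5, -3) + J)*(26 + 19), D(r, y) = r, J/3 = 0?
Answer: 272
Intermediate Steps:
J = 0 (J = 3*0 = 0)
c = 225 (c = (5 + 0)*(26 + 19) = 5*45 = 225)
-47*(-1) + c = -47*(-1) + 225 = 47 + 225 = 272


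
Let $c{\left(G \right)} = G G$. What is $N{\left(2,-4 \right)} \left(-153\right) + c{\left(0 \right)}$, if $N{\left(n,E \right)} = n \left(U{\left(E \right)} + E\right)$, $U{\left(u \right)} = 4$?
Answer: $0$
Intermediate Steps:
$N{\left(n,E \right)} = n \left(4 + E\right)$
$c{\left(G \right)} = G^{2}$
$N{\left(2,-4 \right)} \left(-153\right) + c{\left(0 \right)} = 2 \left(4 - 4\right) \left(-153\right) + 0^{2} = 2 \cdot 0 \left(-153\right) + 0 = 0 \left(-153\right) + 0 = 0 + 0 = 0$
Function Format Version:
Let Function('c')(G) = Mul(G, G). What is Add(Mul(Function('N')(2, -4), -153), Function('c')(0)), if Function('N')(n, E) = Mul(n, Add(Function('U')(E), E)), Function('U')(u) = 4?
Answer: 0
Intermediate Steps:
Function('N')(n, E) = Mul(n, Add(4, E))
Function('c')(G) = Pow(G, 2)
Add(Mul(Function('N')(2, -4), -153), Function('c')(0)) = Add(Mul(Mul(2, Add(4, -4)), -153), Pow(0, 2)) = Add(Mul(Mul(2, 0), -153), 0) = Add(Mul(0, -153), 0) = Add(0, 0) = 0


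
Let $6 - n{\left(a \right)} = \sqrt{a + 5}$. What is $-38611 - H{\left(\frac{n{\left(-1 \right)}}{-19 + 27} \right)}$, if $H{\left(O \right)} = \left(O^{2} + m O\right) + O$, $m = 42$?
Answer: $- \frac{154531}{4} \approx -38633.0$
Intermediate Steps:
$n{\left(a \right)} = 6 - \sqrt{5 + a}$ ($n{\left(a \right)} = 6 - \sqrt{a + 5} = 6 - \sqrt{5 + a}$)
$H{\left(O \right)} = O^{2} + 43 O$ ($H{\left(O \right)} = \left(O^{2} + 42 O\right) + O = O^{2} + 43 O$)
$-38611 - H{\left(\frac{n{\left(-1 \right)}}{-19 + 27} \right)} = -38611 - \frac{6 - \sqrt{5 - 1}}{-19 + 27} \left(43 + \frac{6 - \sqrt{5 - 1}}{-19 + 27}\right) = -38611 - \frac{6 - \sqrt{4}}{8} \left(43 + \frac{6 - \sqrt{4}}{8}\right) = -38611 - \left(6 - 2\right) \frac{1}{8} \left(43 + \left(6 - 2\right) \frac{1}{8}\right) = -38611 - 4 \cdot \frac{1}{8} \left(43 + 4 \cdot \frac{1}{8}\right) = -38611 - \frac{43 + \frac{1}{2}}{2} = -38611 - \frac{1}{2} \cdot \frac{87}{2} = -38611 - \frac{87}{4} = - \frac{154531}{4}$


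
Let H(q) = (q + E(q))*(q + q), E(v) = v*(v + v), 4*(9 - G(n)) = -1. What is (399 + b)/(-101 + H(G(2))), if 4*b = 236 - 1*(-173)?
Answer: 1604/10355 ≈ 0.15490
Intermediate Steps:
G(n) = 37/4 (G(n) = 9 - 1/4*(-1) = 9 + 1/4 = 37/4)
E(v) = 2*v**2 (E(v) = v*(2*v) = 2*v**2)
b = 409/4 (b = (236 - 1*(-173))/4 = (236 + 173)/4 = (1/4)*409 = 409/4 ≈ 102.25)
H(q) = 2*q*(q + 2*q**2) (H(q) = (q + 2*q**2)*(q + q) = (q + 2*q**2)*(2*q) = 2*q*(q + 2*q**2))
(399 + b)/(-101 + H(G(2))) = (399 + 409/4)/(-101 + (37/4)**2*(2 + 4*(37/4))) = 2005/(4*(-101 + 1369*(2 + 37)/16)) = 2005/(4*(-101 + (1369/16)*39)) = 2005/(4*(-101 + 53391/16)) = 2005/(4*(51775/16)) = (2005/4)*(16/51775) = 1604/10355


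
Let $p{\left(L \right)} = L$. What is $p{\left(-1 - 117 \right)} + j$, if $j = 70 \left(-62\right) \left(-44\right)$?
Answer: $190842$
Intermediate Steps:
$j = 190960$ ($j = \left(-4340\right) \left(-44\right) = 190960$)
$p{\left(-1 - 117 \right)} + j = \left(-1 - 117\right) + 190960 = -118 + 190960 = 190842$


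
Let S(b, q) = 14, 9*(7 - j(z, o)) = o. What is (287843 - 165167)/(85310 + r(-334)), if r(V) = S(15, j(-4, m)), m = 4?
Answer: 30669/21331 ≈ 1.4378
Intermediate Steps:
j(z, o) = 7 - o/9
r(V) = 14
(287843 - 165167)/(85310 + r(-334)) = (287843 - 165167)/(85310 + 14) = 122676/85324 = 122676*(1/85324) = 30669/21331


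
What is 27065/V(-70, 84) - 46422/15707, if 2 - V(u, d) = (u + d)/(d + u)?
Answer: 425063533/15707 ≈ 27062.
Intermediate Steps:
V(u, d) = 1 (V(u, d) = 2 - (u + d)/(d + u) = 2 - (d + u)/(d + u) = 2 - 1*1 = 2 - 1 = 1)
27065/V(-70, 84) - 46422/15707 = 27065/1 - 46422/15707 = 27065*1 - 46422*1/15707 = 27065 - 46422/15707 = 425063533/15707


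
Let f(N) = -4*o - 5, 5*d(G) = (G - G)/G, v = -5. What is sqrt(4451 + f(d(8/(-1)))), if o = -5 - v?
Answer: 3*sqrt(494) ≈ 66.678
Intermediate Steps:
o = 0 (o = -5 - 1*(-5) = -5 + 5 = 0)
d(G) = 0 (d(G) = ((G - G)/G)/5 = (0/G)/5 = (1/5)*0 = 0)
f(N) = -5 (f(N) = -4*0 - 5 = 0 - 5 = -5)
sqrt(4451 + f(d(8/(-1)))) = sqrt(4451 - 5) = sqrt(4446) = 3*sqrt(494)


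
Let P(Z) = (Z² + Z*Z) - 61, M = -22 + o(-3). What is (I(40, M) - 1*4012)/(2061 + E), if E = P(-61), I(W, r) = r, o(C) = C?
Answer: -4037/9442 ≈ -0.42756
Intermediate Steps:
M = -25 (M = -22 - 3 = -25)
P(Z) = -61 + 2*Z² (P(Z) = (Z² + Z²) - 61 = 2*Z² - 61 = -61 + 2*Z²)
E = 7381 (E = -61 + 2*(-61)² = -61 + 2*3721 = -61 + 7442 = 7381)
(I(40, M) - 1*4012)/(2061 + E) = (-25 - 1*4012)/(2061 + 7381) = (-25 - 4012)/9442 = -4037*1/9442 = -4037/9442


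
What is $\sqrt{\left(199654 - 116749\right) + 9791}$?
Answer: $2 \sqrt{23174} \approx 304.46$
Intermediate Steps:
$\sqrt{\left(199654 - 116749\right) + 9791} = \sqrt{82905 + 9791} = \sqrt{92696} = 2 \sqrt{23174}$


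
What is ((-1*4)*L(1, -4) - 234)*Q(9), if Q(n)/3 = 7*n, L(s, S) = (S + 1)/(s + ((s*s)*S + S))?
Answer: -44550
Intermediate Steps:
L(s, S) = (1 + S)/(S + s + S*s**2) (L(s, S) = (1 + S)/(s + (s**2*S + S)) = (1 + S)/(s + (S*s**2 + S)) = (1 + S)/(s + (S + S*s**2)) = (1 + S)/(S + s + S*s**2))
Q(n) = 21*n (Q(n) = 3*(7*n) = 21*n)
((-1*4)*L(1, -4) - 234)*Q(9) = ((-1*4)*((1 - 4)/(-4 + 1 - 4*1**2)) - 234)*(21*9) = (-4*(-3)/(-4 + 1 - 4*1) - 234)*189 = (-4*(-3)/(-4 + 1 - 4) - 234)*189 = (-4*(-3)/(-7) - 234)*189 = (-(-4)*(-3)/7 - 234)*189 = (-4*3/7 - 234)*189 = (-12/7 - 234)*189 = -1650/7*189 = -44550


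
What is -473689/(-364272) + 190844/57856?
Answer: 1514451193/329301888 ≈ 4.5990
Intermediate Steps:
-473689/(-364272) + 190844/57856 = -473689*(-1/364272) + 190844*(1/57856) = 473689/364272 + 47711/14464 = 1514451193/329301888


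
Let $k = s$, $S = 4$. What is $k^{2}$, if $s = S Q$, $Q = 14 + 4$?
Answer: $5184$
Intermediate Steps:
$Q = 18$
$s = 72$ ($s = 4 \cdot 18 = 72$)
$k = 72$
$k^{2} = 72^{2} = 5184$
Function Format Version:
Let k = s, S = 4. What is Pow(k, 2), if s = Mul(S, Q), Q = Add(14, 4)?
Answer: 5184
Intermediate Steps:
Q = 18
s = 72 (s = Mul(4, 18) = 72)
k = 72
Pow(k, 2) = Pow(72, 2) = 5184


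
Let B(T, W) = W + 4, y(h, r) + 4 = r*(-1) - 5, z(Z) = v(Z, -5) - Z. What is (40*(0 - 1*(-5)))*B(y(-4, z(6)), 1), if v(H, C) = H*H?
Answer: 1000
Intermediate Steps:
v(H, C) = H**2
z(Z) = Z**2 - Z
y(h, r) = -9 - r (y(h, r) = -4 + (r*(-1) - 5) = -4 + (-r - 5) = -4 + (-5 - r) = -9 - r)
B(T, W) = 4 + W
(40*(0 - 1*(-5)))*B(y(-4, z(6)), 1) = (40*(0 - 1*(-5)))*(4 + 1) = (40*(0 + 5))*5 = (40*5)*5 = 200*5 = 1000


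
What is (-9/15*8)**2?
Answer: 576/25 ≈ 23.040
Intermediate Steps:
(-9/15*8)**2 = (-9*1/15*8)**2 = (-3/5*8)**2 = (-24/5)**2 = 576/25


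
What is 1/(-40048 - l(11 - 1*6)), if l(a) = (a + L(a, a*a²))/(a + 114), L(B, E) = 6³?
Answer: -7/280349 ≈ -2.4969e-5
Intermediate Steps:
L(B, E) = 216
l(a) = (216 + a)/(114 + a) (l(a) = (a + 216)/(a + 114) = (216 + a)/(114 + a))
1/(-40048 - l(11 - 1*6)) = 1/(-40048 - (216 + (11 - 1*6))/(114 + (11 - 1*6))) = 1/(-40048 - (216 + (11 - 6))/(114 + (11 - 6))) = 1/(-40048 - (216 + 5)/(114 + 5)) = 1/(-40048 - 221/119) = 1/(-40048 - 1*13/7) = 1/(-40048 - 13/7) = 1/(-280349/7) = -7/280349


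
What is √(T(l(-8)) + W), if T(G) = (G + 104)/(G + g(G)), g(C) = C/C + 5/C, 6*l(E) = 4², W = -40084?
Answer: 6*I*√19686261/133 ≈ 200.16*I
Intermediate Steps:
l(E) = 8/3 (l(E) = (⅙)*4² = (⅙)*16 = 8/3)
g(C) = 1 + 5/C
T(G) = (104 + G)/(G + (5 + G)/G) (T(G) = (G + 104)/(G + (5 + G)/G) = (104 + G)/(G + (5 + G)/G))
√(T(l(-8)) + W) = √(8*(104 + 8/3)/(3*(5 + 8/3 + (8/3)²)) - 40084) = √((8/3)*(320/3)/(5 + 8/3 + 64/9) - 40084) = √((8/3)*(320/3)/(133/9) - 40084) = √((8/3)*(9/133)*(320/3) - 40084) = √(2560/133 - 40084) = √(-5328612/133) = 6*I*√19686261/133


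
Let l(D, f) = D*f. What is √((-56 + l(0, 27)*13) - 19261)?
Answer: I*√19317 ≈ 138.99*I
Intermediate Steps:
√((-56 + l(0, 27)*13) - 19261) = √((-56 + (0*27)*13) - 19261) = √((-56 + 0*13) - 19261) = √((-56 + 0) - 19261) = √(-56 - 19261) = √(-19317) = I*√19317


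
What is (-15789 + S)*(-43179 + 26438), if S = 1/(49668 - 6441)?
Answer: 11425918358582/43227 ≈ 2.6432e+8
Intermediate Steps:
S = 1/43227 ≈ 2.3134e-5
(-15789 + S)*(-43179 + 26438) = (-15789 + 1/43227)*(-43179 + 26438) = -682511102/43227*(-16741) = 11425918358582/43227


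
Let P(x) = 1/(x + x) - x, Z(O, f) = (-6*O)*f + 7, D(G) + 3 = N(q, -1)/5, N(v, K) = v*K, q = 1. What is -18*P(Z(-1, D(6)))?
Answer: -66753/305 ≈ -218.86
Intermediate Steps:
N(v, K) = K*v
D(G) = -16/5 (D(G) = -3 - 1*1/5 = -3 - 1/5 = -16/5)
Z(O, f) = 7 - 6*O*f (Z(O, f) = -6*O*f + 7 = 7 - 6*O*f)
P(x) = 1/(2*x) - x
-18*P(Z(-1, D(6))) = -18*(1/(2*(7 - 6*(-1)*(-16/5))) - (7 - 6*(-1)*(-16/5))) = -18*(1/(2*(7 - 96/5)) - (7 - 96/5)) = -18*(1/(2*(-61/5)) - 1*(-61/5)) = -18*((1/2)*(-5/61) + 61/5) = -18*(-5/122 + 61/5) = -18*7417/610 = -66753/305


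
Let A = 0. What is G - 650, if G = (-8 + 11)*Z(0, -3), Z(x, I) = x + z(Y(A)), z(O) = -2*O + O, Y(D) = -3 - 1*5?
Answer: -626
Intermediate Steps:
Y(D) = -8 (Y(D) = -3 - 5 = -8)
z(O) = -O
Z(x, I) = 8 + x (Z(x, I) = x - 1*(-8) = x + 8 = 8 + x)
G = 24 (G = (-8 + 11)*(8 + 0) = 3*8 = 24)
G - 650 = 24 - 650 = -626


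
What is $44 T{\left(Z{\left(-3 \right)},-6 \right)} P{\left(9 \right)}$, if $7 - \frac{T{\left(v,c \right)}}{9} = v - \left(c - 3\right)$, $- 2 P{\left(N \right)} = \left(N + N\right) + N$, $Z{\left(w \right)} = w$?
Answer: $-5346$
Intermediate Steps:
$P{\left(N \right)} = - \frac{3 N}{2}$ ($P{\left(N \right)} = - \frac{\left(N + N\right) + N}{2} = - \frac{2 N + N}{2} = - \frac{3 N}{2}$)
$T{\left(v,c \right)} = 36 - 9 v + 9 c$ ($T{\left(v,c \right)} = 63 - 9 \left(v - \left(c - 3\right)\right) = 63 - 9 \left(v - \left(-3 + c\right)\right) = 63 - 9 \left(3 + v - c\right) = 63 - \left(27 - 9 c + 9 v\right) = 36 - 9 v + 9 c$)
$44 T{\left(Z{\left(-3 \right)},-6 \right)} P{\left(9 \right)} = 44 \left(36 - -27 + 9 \left(-6\right)\right) \left(\left(- \frac{3}{2}\right) 9\right) = 44 \left(36 + 27 - 54\right) \left(- \frac{27}{2}\right) = 44 \cdot 9 \left(- \frac{27}{2}\right) = 396 \left(- \frac{27}{2}\right) = -5346$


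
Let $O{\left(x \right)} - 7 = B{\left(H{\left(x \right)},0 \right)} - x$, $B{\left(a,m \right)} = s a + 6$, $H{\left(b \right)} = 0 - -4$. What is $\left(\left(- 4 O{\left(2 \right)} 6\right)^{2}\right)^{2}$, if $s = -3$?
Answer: $331776$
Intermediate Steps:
$H{\left(b \right)} = 4$ ($H{\left(b \right)} = 0 + 4 = 4$)
$B{\left(a,m \right)} = 6 - 3 a$ ($B{\left(a,m \right)} = - 3 a + 6 = 6 - 3 a$)
$O{\left(x \right)} = 1 - x$ ($O{\left(x \right)} = 7 - \left(6 + x\right) = 1 - x$)
$\left(\left(- 4 O{\left(2 \right)} 6\right)^{2}\right)^{2} = \left(\left(- 4 \left(1 - 2\right) 6\right)^{2}\right)^{2} = \left(\left(\left(-4\right) \left(-1\right) 6\right)^{2}\right)^{2} = \left(\left(4 \cdot 6\right)^{2}\right)^{2} = \left(24^{2}\right)^{2} = 576^{2} = 331776$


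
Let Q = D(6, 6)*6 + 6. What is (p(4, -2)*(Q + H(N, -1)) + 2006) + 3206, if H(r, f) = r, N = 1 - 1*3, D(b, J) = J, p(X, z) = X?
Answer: 5372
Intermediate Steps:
Q = 42 (Q = 6*6 + 6 = 36 + 6 = 42)
N = -2 (N = 1 - 3 = -2)
(p(4, -2)*(Q + H(N, -1)) + 2006) + 3206 = (4*(42 - 2) + 2006) + 3206 = (4*40 + 2006) + 3206 = (160 + 2006) + 3206 = 2166 + 3206 = 5372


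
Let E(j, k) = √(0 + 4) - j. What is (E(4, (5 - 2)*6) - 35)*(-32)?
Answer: 1184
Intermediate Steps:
E(j, k) = 2 - j (E(j, k) = √4 - j = 2 - j)
(E(4, (5 - 2)*6) - 35)*(-32) = ((2 - 1*4) - 35)*(-32) = ((2 - 4) - 35)*(-32) = (-2 - 35)*(-32) = -37*(-32) = 1184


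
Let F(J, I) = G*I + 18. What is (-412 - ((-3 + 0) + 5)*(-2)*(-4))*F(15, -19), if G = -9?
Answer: -80892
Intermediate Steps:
F(J, I) = 18 - 9*I (F(J, I) = -9*I + 18 = 18 - 9*I)
(-412 - ((-3 + 0) + 5)*(-2)*(-4))*F(15, -19) = (-412 - ((-3 + 0) + 5)*(-2)*(-4))*(18 - 9*(-19)) = (-412 - (-3 + 5)*(-2)*(-4))*(18 + 171) = (-412 - 2*(-2)*(-4))*189 = (-412 - (-4)*(-4))*189 = (-412 - 1*16)*189 = (-412 - 16)*189 = -428*189 = -80892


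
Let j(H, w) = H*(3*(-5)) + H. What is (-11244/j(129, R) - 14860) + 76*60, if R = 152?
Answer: -3098426/301 ≈ -10294.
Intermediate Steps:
j(H, w) = -14*H (j(H, w) = H*(-15) + H = -15*H + H = -14*H)
(-11244/j(129, R) - 14860) + 76*60 = (-11244/((-14*129)) - 14860) + 76*60 = (-11244/(-1806) - 14860) + 4560 = (-11244*(-1/1806) - 14860) + 4560 = (1874/301 - 14860) + 4560 = -4470986/301 + 4560 = -3098426/301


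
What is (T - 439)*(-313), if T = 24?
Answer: 129895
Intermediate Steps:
(T - 439)*(-313) = (24 - 439)*(-313) = -415*(-313) = 129895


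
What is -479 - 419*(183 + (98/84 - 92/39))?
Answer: -1993067/26 ≈ -76656.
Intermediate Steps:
-479 - 419*(183 + (98/84 - 92/39)) = -479 - 419*(183 + (98*(1/84) - 92*1/39)) = -479 - 419*(183 + (7/6 - 92/39)) = -479 - 419*(183 - 31/26) = -479 - 419*4727/26 = -479 - 1980613/26 = -1993067/26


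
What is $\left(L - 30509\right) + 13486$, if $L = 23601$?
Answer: $6578$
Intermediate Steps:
$\left(L - 30509\right) + 13486 = \left(23601 - 30509\right) + 13486 = -6908 + 13486 = 6578$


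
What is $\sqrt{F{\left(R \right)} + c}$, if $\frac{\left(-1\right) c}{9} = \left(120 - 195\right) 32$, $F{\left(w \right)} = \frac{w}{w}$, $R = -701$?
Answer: $\sqrt{21601} \approx 146.97$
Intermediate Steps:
$F{\left(w \right)} = 1$
$c = 21600$ ($c = - 9 \left(120 - 195\right) 32 = - 9 \left(\left(-75\right) 32\right) = \left(-9\right) \left(-2400\right) = 21600$)
$\sqrt{F{\left(R \right)} + c} = \sqrt{1 + 21600} = \sqrt{21601}$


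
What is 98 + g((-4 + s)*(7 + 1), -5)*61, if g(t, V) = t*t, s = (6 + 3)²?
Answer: 23146914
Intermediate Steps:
s = 81 (s = 9² = 81)
g(t, V) = t²
98 + g((-4 + s)*(7 + 1), -5)*61 = 98 + ((-4 + 81)*(7 + 1))²*61 = 98 + (77*8)²*61 = 98 + 616²*61 = 98 + 379456*61 = 98 + 23146816 = 23146914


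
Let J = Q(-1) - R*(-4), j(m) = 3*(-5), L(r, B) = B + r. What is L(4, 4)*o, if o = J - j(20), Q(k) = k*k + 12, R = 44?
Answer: 1632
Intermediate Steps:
j(m) = -15
Q(k) = 12 + k² (Q(k) = k² + 12 = 12 + k²)
J = 189 (J = (12 + (-1)²) - 44*(-4) = (12 + 1) - 1*(-176) = 13 + 176 = 189)
o = 204 (o = 189 - 1*(-15) = 189 + 15 = 204)
L(4, 4)*o = (4 + 4)*204 = 8*204 = 1632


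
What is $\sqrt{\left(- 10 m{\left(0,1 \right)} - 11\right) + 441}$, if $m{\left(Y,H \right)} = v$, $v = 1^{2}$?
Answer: $2 \sqrt{105} \approx 20.494$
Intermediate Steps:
$v = 1$
$m{\left(Y,H \right)} = 1$
$\sqrt{\left(- 10 m{\left(0,1 \right)} - 11\right) + 441} = \sqrt{\left(\left(-10\right) 1 - 11\right) + 441} = \sqrt{\left(-10 - 11\right) + 441} = \sqrt{-21 + 441} = \sqrt{420} = 2 \sqrt{105}$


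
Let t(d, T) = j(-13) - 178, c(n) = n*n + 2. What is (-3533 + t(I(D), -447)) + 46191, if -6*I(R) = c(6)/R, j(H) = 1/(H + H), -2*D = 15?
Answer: 1104479/26 ≈ 42480.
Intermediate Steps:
D = -15/2 (D = -½*15 = -15/2 ≈ -7.5000)
c(n) = 2 + n² (c(n) = n² + 2 = 2 + n²)
j(H) = 1/(2*H)
I(R) = -19/(3*R) (I(R) = -(2 + 6²)/(6*R) = -(2 + 36)/(6*R) = -19/(3*R))
t(d, T) = -4629/26 (t(d, T) = (½)/(-13) - 178 = (½)*(-1/13) - 178 = -1/26 - 178 = -4629/26)
(-3533 + t(I(D), -447)) + 46191 = (-3533 - 4629/26) + 46191 = -96487/26 + 46191 = 1104479/26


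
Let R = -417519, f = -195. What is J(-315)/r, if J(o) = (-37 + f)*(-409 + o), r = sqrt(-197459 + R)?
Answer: -83984*I*sqrt(614978)/307489 ≈ -214.19*I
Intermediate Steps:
r = I*sqrt(614978) (r = sqrt(-197459 - 417519) = sqrt(-614978) = I*sqrt(614978) ≈ 784.21*I)
J(o) = 94888 - 232*o (J(o) = (-37 - 195)*(-409 + o) = -232*(-409 + o) = 94888 - 232*o)
J(-315)/r = (94888 - 232*(-315))/((I*sqrt(614978))) = (94888 + 73080)*(-I*sqrt(614978)/614978) = 167968*(-I*sqrt(614978)/614978) = -83984*I*sqrt(614978)/307489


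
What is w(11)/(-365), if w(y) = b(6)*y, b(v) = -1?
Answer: 11/365 ≈ 0.030137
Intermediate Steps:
w(y) = -y
w(11)/(-365) = -1*11/(-365) = -11*(-1/365) = 11/365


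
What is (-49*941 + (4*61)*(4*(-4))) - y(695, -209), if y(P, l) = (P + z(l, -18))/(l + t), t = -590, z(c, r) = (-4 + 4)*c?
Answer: -39959692/799 ≈ -50012.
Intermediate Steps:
z(c, r) = 0 (z(c, r) = 0*c = 0)
y(P, l) = P/(-590 + l) (y(P, l) = (P + 0)/(l - 590) = P/(-590 + l))
(-49*941 + (4*61)*(4*(-4))) - y(695, -209) = (-49*941 + (4*61)*(4*(-4))) - 695/(-590 - 209) = (-46109 + 244*(-16)) - 695/(-799) = (-46109 - 3904) - 695*(-1)/799 = -50013 - 1*(-695/799) = -50013 + 695/799 = -39959692/799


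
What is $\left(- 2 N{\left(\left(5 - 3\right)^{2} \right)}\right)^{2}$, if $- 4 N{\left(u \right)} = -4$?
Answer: $4$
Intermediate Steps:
$N{\left(u \right)} = 1$ ($N{\left(u \right)} = \left(- \frac{1}{4}\right) \left(-4\right) = 1$)
$\left(- 2 N{\left(\left(5 - 3\right)^{2} \right)}\right)^{2} = \left(\left(-2\right) 1\right)^{2} = \left(-2\right)^{2} = 4$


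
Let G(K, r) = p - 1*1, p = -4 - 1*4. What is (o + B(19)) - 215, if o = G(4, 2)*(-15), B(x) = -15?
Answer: -95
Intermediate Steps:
p = -8 (p = -4 - 4 = -8)
G(K, r) = -9 (G(K, r) = -8 - 1*1 = -8 - 1 = -9)
o = 135 (o = -9*(-15) = 135)
(o + B(19)) - 215 = (135 - 15) - 215 = 120 - 215 = -95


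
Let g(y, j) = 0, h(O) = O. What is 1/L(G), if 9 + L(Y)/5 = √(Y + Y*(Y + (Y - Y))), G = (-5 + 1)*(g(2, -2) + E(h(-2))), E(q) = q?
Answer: -⅕ - 2*√2/15 ≈ -0.38856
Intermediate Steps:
G = 8 (G = (-5 + 1)*(0 - 2) = -4*(-2) = 8)
L(Y) = -45 + 5*√(Y + Y²) (L(Y) = -45 + 5*√(Y + Y*(Y + (Y - Y))) = -45 + 5*√(Y + Y*(Y + 0)) = -45 + 5*√(Y + Y*Y) = -45 + 5*√(Y + Y²))
1/L(G) = 1/(-45 + 5*√(8*(1 + 8))) = 1/(-45 + 5*√(8*9)) = 1/(-45 + 5*√72) = 1/(-45 + 5*(6*√2)) = 1/(-45 + 30*√2)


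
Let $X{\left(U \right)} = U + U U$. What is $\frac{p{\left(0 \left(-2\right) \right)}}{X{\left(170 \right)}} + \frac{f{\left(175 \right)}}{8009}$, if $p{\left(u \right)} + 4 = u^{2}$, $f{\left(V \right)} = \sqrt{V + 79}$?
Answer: $- \frac{2}{14535} + \frac{\sqrt{254}}{8009} \approx 0.0018523$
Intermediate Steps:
$f{\left(V \right)} = \sqrt{79 + V}$
$X{\left(U \right)} = U + U^{2}$
$p{\left(u \right)} = -4 + u^{2}$
$\frac{p{\left(0 \left(-2\right) \right)}}{X{\left(170 \right)}} + \frac{f{\left(175 \right)}}{8009} = \frac{-4 + \left(0 \left(-2\right)\right)^{2}}{170 \left(1 + 170\right)} + \frac{\sqrt{79 + 175}}{8009} = \frac{-4 + 0^{2}}{170 \cdot 171} + \sqrt{254} \cdot \frac{1}{8009} = \frac{-4 + 0}{29070} + \frac{\sqrt{254}}{8009} = \left(-4\right) \frac{1}{29070} + \frac{\sqrt{254}}{8009} = - \frac{2}{14535} + \frac{\sqrt{254}}{8009}$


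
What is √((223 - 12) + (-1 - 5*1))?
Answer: √205 ≈ 14.318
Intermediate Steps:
√((223 - 12) + (-1 - 5*1)) = √(211 + (-1 - 5)) = √(211 - 6) = √205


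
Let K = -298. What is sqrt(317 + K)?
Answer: sqrt(19) ≈ 4.3589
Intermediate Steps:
sqrt(317 + K) = sqrt(317 - 298) = sqrt(19)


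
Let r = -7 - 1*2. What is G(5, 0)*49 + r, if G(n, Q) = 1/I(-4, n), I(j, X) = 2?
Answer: 31/2 ≈ 15.500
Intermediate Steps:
G(n, Q) = ½ (G(n, Q) = 1/2 = ½)
r = -9 (r = -7 - 2 = -9)
G(5, 0)*49 + r = (½)*49 - 9 = 49/2 - 9 = 31/2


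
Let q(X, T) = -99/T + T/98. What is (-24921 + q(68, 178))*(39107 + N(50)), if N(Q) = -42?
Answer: -8490776617115/8722 ≈ -9.7349e+8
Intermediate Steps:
q(X, T) = -99/T + T/98 (q(X, T) = -99/T + T*(1/98) = -99/T + T/98)
(-24921 + q(68, 178))*(39107 + N(50)) = (-24921 + (-99/178 + (1/98)*178))*(39107 - 42) = (-24921 + (-99*1/178 + 89/49))*39065 = (-24921 + (-99/178 + 89/49))*39065 = (-24921 + 10991/8722)*39065 = -217349971/8722*39065 = -8490776617115/8722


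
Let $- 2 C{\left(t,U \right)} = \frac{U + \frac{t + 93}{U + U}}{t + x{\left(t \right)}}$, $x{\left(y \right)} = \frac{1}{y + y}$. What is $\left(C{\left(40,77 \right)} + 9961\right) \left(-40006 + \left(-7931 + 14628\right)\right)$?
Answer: $- \frac{3893849979633}{11737} \approx -3.3176 \cdot 10^{8}$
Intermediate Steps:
$x{\left(y \right)} = \frac{1}{2 y}$
$C{\left(t,U \right)} = - \frac{U + \frac{93 + t}{2 U}}{2 \left(t + \frac{1}{2 t}\right)}$ ($C{\left(t,U \right)} = - \frac{\left(U + \frac{t + 93}{U + U}\right) \frac{1}{t + \frac{1}{2 t}}}{2} = - \frac{\left(U + \frac{93 + t}{2 U}\right) \frac{1}{t + \frac{1}{2 t}}}{2} = - \frac{\frac{1}{t + \frac{1}{2 t}} \left(U + \frac{93 + t}{2 U}\right)}{2} = - \frac{U + \frac{93 + t}{2 U}}{2 \left(t + \frac{1}{2 t}\right)}$)
$\left(C{\left(40,77 \right)} + 9961\right) \left(-40006 + \left(-7931 + 14628\right)\right) = \left(\left(- \frac{1}{2}\right) 40 \cdot \frac{1}{77} \frac{1}{1 + 2 \cdot 40^{2}} \left(93 + 40 + 2 \cdot 77^{2}\right) + 9961\right) \left(-40006 + \left(-7931 + 14628\right)\right) = \left(\left(- \frac{1}{2}\right) 40 \cdot \frac{1}{77} \frac{1}{1 + 2 \cdot 1600} \left(93 + 40 + 2 \cdot 5929\right) + 9961\right) \left(-40006 + 6697\right) = \left(\left(- \frac{1}{2}\right) 40 \cdot \frac{1}{77} \frac{1}{1 + 3200} \left(93 + 40 + 11858\right) + 9961\right) \left(-33309\right) = \left(\left(- \frac{1}{2}\right) 40 \cdot \frac{1}{77} \cdot \frac{1}{3201} \cdot 11991 + 9961\right) \left(-33309\right) = \left(- \frac{11420}{11737} + 9961\right) \left(-33309\right) = \frac{116900837}{11737} \left(-33309\right) = - \frac{3893849979633}{11737}$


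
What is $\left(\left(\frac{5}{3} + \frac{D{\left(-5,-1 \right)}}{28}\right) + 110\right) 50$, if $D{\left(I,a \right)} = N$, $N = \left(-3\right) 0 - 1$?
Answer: $\frac{234425}{42} \approx 5581.5$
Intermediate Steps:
$N = -1$ ($N = 0 - 1 = -1$)
$D{\left(I,a \right)} = -1$
$\left(\left(\frac{5}{3} + \frac{D{\left(-5,-1 \right)}}{28}\right) + 110\right) 50 = \left(\left(\frac{5}{3} - \frac{1}{28}\right) + 110\right) 50 = \left(\frac{137}{84} + 110\right) 50 = \frac{9377}{84} \cdot 50 = \frac{234425}{42}$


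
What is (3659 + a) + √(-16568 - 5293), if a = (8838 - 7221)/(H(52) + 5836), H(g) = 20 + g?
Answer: 3088427/844 + 3*I*√2429 ≈ 3659.3 + 147.85*I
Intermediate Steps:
a = 231/844 (a = (8838 - 7221)/((20 + 52) + 5836) = 1617/(72 + 5836) = 1617/5908 = 1617*(1/5908) = 231/844 ≈ 0.27370)
(3659 + a) + √(-16568 - 5293) = (3659 + 231/844) + √(-16568 - 5293) = 3088427/844 + √(-21861) = 3088427/844 + 3*I*√2429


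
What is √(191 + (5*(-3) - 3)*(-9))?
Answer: √353 ≈ 18.788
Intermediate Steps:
√(191 + (5*(-3) - 3)*(-9)) = √(191 + (-15 - 3)*(-9)) = √(191 - 18*(-9)) = √(191 + 162) = √353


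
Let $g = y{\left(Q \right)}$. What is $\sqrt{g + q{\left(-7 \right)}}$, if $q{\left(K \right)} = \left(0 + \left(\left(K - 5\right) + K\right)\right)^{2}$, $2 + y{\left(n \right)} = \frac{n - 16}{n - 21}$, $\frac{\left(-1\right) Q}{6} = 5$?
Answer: $\frac{\sqrt{936105}}{51} \approx 18.971$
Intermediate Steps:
$Q = -30$ ($Q = \left(-6\right) 5 = -30$)
$y{\left(n \right)} = -2 + \frac{-16 + n}{-21 + n}$ ($y{\left(n \right)} = -2 + \frac{n - 16}{n - 21} = -2 + \frac{-16 + n}{-21 + n}$)
$g = - \frac{56}{51}$ ($g = \frac{26 - -30}{-21 - 30} = \frac{26 + 30}{-51} = \left(- \frac{1}{51}\right) 56 = - \frac{56}{51} \approx -1.098$)
$q{\left(K \right)} = \left(-5 + 2 K\right)^{2}$ ($q{\left(K \right)} = \left(0 + \left(\left(-5 + K\right) + K\right)\right)^{2} = \left(0 + \left(-5 + 2 K\right)\right)^{2} = \left(-5 + 2 K\right)^{2}$)
$\sqrt{g + q{\left(-7 \right)}} = \sqrt{- \frac{56}{51} + \left(-5 + 2 \left(-7\right)\right)^{2}} = \sqrt{- \frac{56}{51} + \left(-5 - 14\right)^{2}} = \sqrt{- \frac{56}{51} + \left(-19\right)^{2}} = \sqrt{- \frac{56}{51} + 361} = \sqrt{\frac{18355}{51}} = \frac{\sqrt{936105}}{51}$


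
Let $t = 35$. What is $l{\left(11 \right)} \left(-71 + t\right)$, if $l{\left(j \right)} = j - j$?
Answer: $0$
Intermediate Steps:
$l{\left(j \right)} = 0$
$l{\left(11 \right)} \left(-71 + t\right) = 0 \left(-71 + 35\right) = 0 \left(-36\right) = 0$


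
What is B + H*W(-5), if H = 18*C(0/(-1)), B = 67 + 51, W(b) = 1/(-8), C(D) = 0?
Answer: 118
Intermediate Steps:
W(b) = -⅛
B = 118
H = 0 (H = 18*0 = 0)
B + H*W(-5) = 118 + 0*(-⅛) = 118 + 0 = 118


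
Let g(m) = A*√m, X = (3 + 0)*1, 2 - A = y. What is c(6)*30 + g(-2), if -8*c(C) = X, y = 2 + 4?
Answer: -45/4 - 4*I*√2 ≈ -11.25 - 5.6569*I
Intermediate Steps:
y = 6
A = -4 (A = 2 - 1*6 = 2 - 6 = -4)
X = 3 (X = 3*1 = 3)
c(C) = -3/8 (c(C) = -⅛*3 = -3/8)
g(m) = -4*√m
c(6)*30 + g(-2) = -3/8*30 - 4*I*√2 = -45/4 - 4*I*√2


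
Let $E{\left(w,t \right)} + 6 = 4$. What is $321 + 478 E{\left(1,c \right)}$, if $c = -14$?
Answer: $-635$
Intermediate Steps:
$E{\left(w,t \right)} = -2$ ($E{\left(w,t \right)} = -6 + 4 = -2$)
$321 + 478 E{\left(1,c \right)} = 321 + 478 \left(-2\right) = 321 - 956 = -635$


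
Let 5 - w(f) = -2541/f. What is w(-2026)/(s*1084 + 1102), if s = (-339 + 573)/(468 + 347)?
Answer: 6185035/2333518436 ≈ 0.0026505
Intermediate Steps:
w(f) = 5 + 2541/f (w(f) = 5 - (-2541)/f = 5 + 2541/f)
s = 234/815 ≈ 0.28712
w(-2026)/(s*1084 + 1102) = (5 + 2541/(-2026))/((234/815)*1084 + 1102) = (5 + 2541*(-1/2026))/(253656/815 + 1102) = (5 - 2541/2026)/(1151786/815) = (7589/2026)*(815/1151786) = 6185035/2333518436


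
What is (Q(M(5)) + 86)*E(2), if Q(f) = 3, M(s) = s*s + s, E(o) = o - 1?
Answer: 89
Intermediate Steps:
E(o) = -1 + o
M(s) = s + s² (M(s) = s² + s = s + s²)
(Q(M(5)) + 86)*E(2) = (3 + 86)*(-1 + 2) = 89*1 = 89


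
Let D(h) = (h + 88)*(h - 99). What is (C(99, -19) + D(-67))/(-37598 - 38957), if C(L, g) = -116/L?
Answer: 69046/1515789 ≈ 0.045551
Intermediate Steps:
D(h) = (-99 + h)*(88 + h) (D(h) = (88 + h)*(-99 + h) = (-99 + h)*(88 + h))
(C(99, -19) + D(-67))/(-37598 - 38957) = (-116/99 + (-8712 + (-67)² - 11*(-67)))/(-37598 - 38957) = (-116*1/99 + (-8712 + 4489 + 737))/(-76555) = (-116/99 - 3486)*(-1/76555) = -345230/99*(-1/76555) = 69046/1515789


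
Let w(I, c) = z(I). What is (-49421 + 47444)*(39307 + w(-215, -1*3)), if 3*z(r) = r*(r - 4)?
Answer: -108738954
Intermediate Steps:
z(r) = r*(-4 + r)/3 (z(r) = (r*(r - 4))/3 = (r*(-4 + r))/3 = r*(-4 + r)/3)
w(I, c) = I*(-4 + I)/3
(-49421 + 47444)*(39307 + w(-215, -1*3)) = (-49421 + 47444)*(39307 + (1/3)*(-215)*(-4 - 215)) = -1977*(39307 + (1/3)*(-215)*(-219)) = -1977*(39307 + 15695) = -1977*55002 = -108738954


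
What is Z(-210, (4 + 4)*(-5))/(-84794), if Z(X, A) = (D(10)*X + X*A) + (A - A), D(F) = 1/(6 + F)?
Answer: -67095/678352 ≈ -0.098909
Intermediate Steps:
Z(X, A) = X/16 + A*X (Z(X, A) = (X/(6 + 10) + X*A) + (A - A) = (X/16 + A*X) + 0 = X/16 + A*X)
Z(-210, (4 + 4)*(-5))/(-84794) = -210*(1/16 + (4 + 4)*(-5))/(-84794) = -210*(1/16 + 8*(-5))*(-1/84794) = -210*(1/16 - 40)*(-1/84794) = -210*(-639/16)*(-1/84794) = (67095/8)*(-1/84794) = -67095/678352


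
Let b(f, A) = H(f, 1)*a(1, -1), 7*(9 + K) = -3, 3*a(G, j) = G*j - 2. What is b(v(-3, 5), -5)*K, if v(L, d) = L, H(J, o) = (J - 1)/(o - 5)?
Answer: 66/7 ≈ 9.4286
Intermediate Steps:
H(J, o) = (-1 + J)/(-5 + o)
a(G, j) = -⅔ + G*j/3 (a(G, j) = (G*j - 2)/3 = (-2 + G*j)/3 = -⅔ + G*j/3)
K = -66/7 (K = -9 + (⅐)*(-3) = -9 - 3/7 = -66/7 ≈ -9.4286)
b(f, A) = -¼ + f/4 (b(f, A) = ((-1 + f)/(-5 + 1))*(-⅔ + (⅓)*1*(-1)) = ((-1 + f)/(-4))*(-⅔ - ⅓) = -(-1 + f)/4*(-1) = (¼ - f/4)*(-1) = -¼ + f/4)
b(v(-3, 5), -5)*K = (-¼ + (¼)*(-3))*(-66/7) = (-¼ - ¾)*(-66/7) = -1*(-66/7) = 66/7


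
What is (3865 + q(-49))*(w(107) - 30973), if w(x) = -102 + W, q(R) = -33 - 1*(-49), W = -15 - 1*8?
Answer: -120691338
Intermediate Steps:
W = -23 (W = -15 - 8 = -23)
q(R) = 16 (q(R) = -33 + 49 = 16)
w(x) = -125 (w(x) = -102 - 23 = -125)
(3865 + q(-49))*(w(107) - 30973) = (3865 + 16)*(-125 - 30973) = 3881*(-31098) = -120691338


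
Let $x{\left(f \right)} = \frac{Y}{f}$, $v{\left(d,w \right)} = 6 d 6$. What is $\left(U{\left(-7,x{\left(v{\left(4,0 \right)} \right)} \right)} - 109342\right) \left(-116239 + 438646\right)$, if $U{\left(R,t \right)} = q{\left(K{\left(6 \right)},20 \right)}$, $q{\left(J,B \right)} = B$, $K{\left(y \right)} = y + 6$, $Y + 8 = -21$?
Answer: $-35246178054$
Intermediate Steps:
$Y = -29$ ($Y = -8 - 21 = -29$)
$K{\left(y \right)} = 6 + y$
$v{\left(d,w \right)} = 36 d$
$x{\left(f \right)} = - \frac{29}{f}$
$U{\left(R,t \right)} = 20$
$\left(U{\left(-7,x{\left(v{\left(4,0 \right)} \right)} \right)} - 109342\right) \left(-116239 + 438646\right) = \left(20 - 109342\right) \left(-116239 + 438646\right) = \left(-109322\right) 322407 = -35246178054$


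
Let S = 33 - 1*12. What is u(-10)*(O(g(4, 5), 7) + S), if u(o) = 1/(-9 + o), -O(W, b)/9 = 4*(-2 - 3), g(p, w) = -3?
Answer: -201/19 ≈ -10.579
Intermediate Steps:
O(W, b) = 180 (O(W, b) = -36*(-2 - 3) = -36*(-5) = -9*(-20) = 180)
S = 21 (S = 33 - 12 = 21)
u(-10)*(O(g(4, 5), 7) + S) = (180 + 21)/(-9 - 10) = 201/(-19) = -1/19*201 = -201/19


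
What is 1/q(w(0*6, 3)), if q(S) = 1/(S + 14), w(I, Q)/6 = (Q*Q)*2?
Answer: 122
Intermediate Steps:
w(I, Q) = 12*Q² (w(I, Q) = 6*((Q*Q)*2) = 6*(Q²*2) = 6*(2*Q²) = 12*Q²)
q(S) = 1/(14 + S)
1/q(w(0*6, 3)) = 1/(1/(14 + 12*3²)) = 1/(1/(14 + 12*9)) = 1/(1/(14 + 108)) = 1/(1/122) = 122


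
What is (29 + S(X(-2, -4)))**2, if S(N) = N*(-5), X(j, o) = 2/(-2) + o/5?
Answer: 1444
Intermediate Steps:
X(j, o) = -1 + o/5 (X(j, o) = 2*(-1/2) + o*(1/5) = -1 + o/5)
S(N) = -5*N
(29 + S(X(-2, -4)))**2 = (29 - 5*(-1 + (1/5)*(-4)))**2 = (29 - 5*(-1 - 4/5))**2 = (29 - 5*(-9/5))**2 = (29 + 9)**2 = 38**2 = 1444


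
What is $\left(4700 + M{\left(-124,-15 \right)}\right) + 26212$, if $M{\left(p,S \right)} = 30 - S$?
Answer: $30957$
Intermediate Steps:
$\left(4700 + M{\left(-124,-15 \right)}\right) + 26212 = \left(4700 + \left(30 - -15\right)\right) + 26212 = \left(4700 + \left(30 + 15\right)\right) + 26212 = \left(4700 + 45\right) + 26212 = 4745 + 26212 = 30957$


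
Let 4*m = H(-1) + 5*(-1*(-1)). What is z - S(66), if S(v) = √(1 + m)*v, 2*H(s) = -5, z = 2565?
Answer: 2565 - 33*√26/2 ≈ 2480.9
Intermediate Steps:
H(s) = -5/2 (H(s) = (½)*(-5) = -5/2)
m = 5/8 (m = (-5/2 + 5*(-1*(-1)))/4 = (-5/2 + 5*1)/4 = (-5/2 + 5)/4 = (¼)*(5/2) = 5/8 ≈ 0.62500)
S(v) = v*√26/4 (S(v) = √(1 + 5/8)*v = √(13/8)*v = (√26/4)*v = v*√26/4)
z - S(66) = 2565 - 66*√26/4 = 2565 - 33*√26/2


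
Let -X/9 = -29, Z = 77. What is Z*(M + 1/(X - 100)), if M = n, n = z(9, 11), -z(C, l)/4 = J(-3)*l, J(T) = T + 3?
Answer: 11/23 ≈ 0.47826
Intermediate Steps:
J(T) = 3 + T
z(C, l) = 0 (z(C, l) = -4*(3 - 3)*l = -0*l = -4*0 = 0)
n = 0
M = 0
X = 261 (X = -9*(-29) = 261)
Z*(M + 1/(X - 100)) = 77*(0 + 1/(261 - 100)) = 77*(0 + 1/161) = 77*(1/161) = 11/23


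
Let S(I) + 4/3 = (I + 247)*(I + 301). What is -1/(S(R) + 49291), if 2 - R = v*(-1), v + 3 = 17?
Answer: -3/397982 ≈ -7.5380e-6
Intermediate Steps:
v = 14 (v = -3 + 17 = 14)
R = 16 (R = 2 - 14*(-1) = 2 - 1*(-14) = 2 + 14 = 16)
S(I) = -4/3 + (247 + I)*(301 + I) (S(I) = -4/3 + (I + 247)*(I + 301) = -4/3 + (247 + I)*(301 + I))
-1/(S(R) + 49291) = -1/((223037/3 + 16² + 548*16) + 49291) = -1/((223037/3 + 256 + 8768) + 49291) = -1/(250109/3 + 49291) = -1/397982/3 = -1*3/397982 = -3/397982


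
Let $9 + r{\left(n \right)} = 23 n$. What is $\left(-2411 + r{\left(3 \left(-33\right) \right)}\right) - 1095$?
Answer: $-5792$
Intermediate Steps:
$r{\left(n \right)} = -9 + 23 n$
$\left(-2411 + r{\left(3 \left(-33\right) \right)}\right) - 1095 = \left(-2411 + \left(-9 + 23 \cdot 3 \left(-33\right)\right)\right) - 1095 = \left(-2411 + \left(-9 + 23 \left(-99\right)\right)\right) - 1095 = \left(-2411 - 2286\right) - 1095 = -4697 - 1095 = -5792$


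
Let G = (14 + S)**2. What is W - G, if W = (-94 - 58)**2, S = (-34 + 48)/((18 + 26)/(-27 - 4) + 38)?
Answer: 150228119/6561 ≈ 22897.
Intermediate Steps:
S = 31/81 (S = 14/(44/(-31) + 38) = 14/(44*(-1/31) + 38) = 14/(-44/31 + 38) = 14/(1134/31) = 14*(31/1134) = 31/81 ≈ 0.38272)
W = 23104 (W = (-152)**2 = 23104)
G = 1357225/6561 (G = (14 + 31/81)**2 = (1165/81)**2 = 1357225/6561 ≈ 206.86)
W - G = 23104 - 1*1357225/6561 = 23104 - 1357225/6561 = 150228119/6561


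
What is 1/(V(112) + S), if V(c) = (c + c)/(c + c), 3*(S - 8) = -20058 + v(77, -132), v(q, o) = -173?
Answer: -3/20204 ≈ -0.00014849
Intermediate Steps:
S = -20207/3 (S = 8 + (-20058 - 173)/3 = 8 + (1/3)*(-20231) = 8 - 20231/3 = -20207/3 ≈ -6735.7)
V(c) = 1 (V(c) = (2*c)/((2*c)) = (2*c)*(1/(2*c)) = 1)
1/(V(112) + S) = 1/(1 - 20207/3) = 1/(-20204/3) = -3/20204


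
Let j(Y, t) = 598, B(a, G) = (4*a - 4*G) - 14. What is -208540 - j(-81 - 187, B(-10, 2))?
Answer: -209138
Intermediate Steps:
B(a, G) = -14 - 4*G + 4*a (B(a, G) = (-4*G + 4*a) - 14 = -14 - 4*G + 4*a)
-208540 - j(-81 - 187, B(-10, 2)) = -208540 - 1*598 = -208540 - 598 = -209138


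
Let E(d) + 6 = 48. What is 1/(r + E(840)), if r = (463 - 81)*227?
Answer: 1/86756 ≈ 1.1527e-5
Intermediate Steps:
E(d) = 42 (E(d) = -6 + 48 = 42)
r = 86714 (r = 382*227 = 86714)
1/(r + E(840)) = 1/(86714 + 42) = 1/86756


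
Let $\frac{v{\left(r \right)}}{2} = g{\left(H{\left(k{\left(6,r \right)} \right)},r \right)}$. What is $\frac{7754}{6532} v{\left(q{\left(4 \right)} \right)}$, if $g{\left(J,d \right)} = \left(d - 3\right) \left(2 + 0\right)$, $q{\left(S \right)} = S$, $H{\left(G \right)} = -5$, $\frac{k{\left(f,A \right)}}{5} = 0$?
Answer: $\frac{7754}{1633} \approx 4.7483$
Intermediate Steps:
$k{\left(f,A \right)} = 0$ ($k{\left(f,A \right)} = 5 \cdot 0 = 0$)
$g{\left(J,d \right)} = -6 + 2 d$ ($g{\left(J,d \right)} = \left(-3 + d\right) 2 = -6 + 2 d$)
$v{\left(r \right)} = -12 + 4 r$ ($v{\left(r \right)} = 2 \left(-6 + 2 r\right) = -12 + 4 r$)
$\frac{7754}{6532} v{\left(q{\left(4 \right)} \right)} = \frac{7754}{6532} \left(-12 + 4 \cdot 4\right) = 7754 \cdot \frac{1}{6532} \left(-12 + 16\right) = \frac{3877}{3266} \cdot 4 = \frac{7754}{1633}$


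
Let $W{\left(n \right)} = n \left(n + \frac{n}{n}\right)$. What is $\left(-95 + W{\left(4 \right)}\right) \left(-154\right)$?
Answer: $11550$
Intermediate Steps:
$W{\left(n \right)} = n \left(1 + n\right)$ ($W{\left(n \right)} = n \left(n + 1\right) = n \left(1 + n\right)$)
$\left(-95 + W{\left(4 \right)}\right) \left(-154\right) = \left(-95 + 4 \left(1 + 4\right)\right) \left(-154\right) = \left(-95 + 4 \cdot 5\right) \left(-154\right) = \left(-95 + 20\right) \left(-154\right) = \left(-75\right) \left(-154\right) = 11550$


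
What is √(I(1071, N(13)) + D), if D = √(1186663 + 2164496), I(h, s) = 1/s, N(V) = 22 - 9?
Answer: √(13 + 3549*√7599)/13 ≈ 42.787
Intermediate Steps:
N(V) = 13
D = 21*√7599 (D = √3351159 = 21*√7599 ≈ 1830.6)
√(I(1071, N(13)) + D) = √(1/13 + 21*√7599)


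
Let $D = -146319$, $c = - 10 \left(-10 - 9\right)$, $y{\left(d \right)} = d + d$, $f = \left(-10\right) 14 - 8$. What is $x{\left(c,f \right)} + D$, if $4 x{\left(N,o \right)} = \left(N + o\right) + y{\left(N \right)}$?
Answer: $- \frac{292427}{2} \approx -1.4621 \cdot 10^{5}$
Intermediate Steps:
$f = -148$ ($f = -140 - 8 = -148$)
$y{\left(d \right)} = 2 d$
$c = 190$ ($c = \left(-10\right) \left(-19\right) = 190$)
$x{\left(N,o \right)} = \frac{o}{4} + \frac{3 N}{4}$ ($x{\left(N,o \right)} = \frac{\left(N + o\right) + 2 N}{4} = \frac{o + 3 N}{4} = \frac{o}{4} + \frac{3 N}{4}$)
$x{\left(c,f \right)} + D = \left(\frac{1}{4} \left(-148\right) + \frac{3}{4} \cdot 190\right) - 146319 = \left(-37 + \frac{285}{2}\right) - 146319 = \frac{211}{2} - 146319 = - \frac{292427}{2}$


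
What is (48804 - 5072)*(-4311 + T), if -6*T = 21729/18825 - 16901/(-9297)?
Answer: -32999326659939536/175016025 ≈ -1.8855e+8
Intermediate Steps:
T = -86695973/175016025 (T = -(21729/18825 - 16901/(-9297))/6 = -(21729*(1/18825) - 16901*(-1/9297))/6 = -(7243/6275 + 16901/9297)/6 = -⅙*173391946/58338675 = -86695973/175016025 ≈ -0.49536)
(48804 - 5072)*(-4311 + T) = (48804 - 5072)*(-4311 - 86695973/175016025) = 43732*(-754580779748/175016025) = -32999326659939536/175016025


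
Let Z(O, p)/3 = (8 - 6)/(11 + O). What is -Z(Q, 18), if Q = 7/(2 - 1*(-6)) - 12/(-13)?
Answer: -624/1331 ≈ -0.46882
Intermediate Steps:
Q = 187/104 (Q = 7/(2 + 6) - 12*(-1/13) = 7/8 + 12/13 = 187/104 ≈ 1.7981)
Z(O, p) = 6/(11 + O) (Z(O, p) = 3*((8 - 6)/(11 + O)) = 3*(2/(11 + O)) = 6/(11 + O))
-Z(Q, 18) = -6/(11 + 187/104) = -6/1331/104 = -6*104/1331 = -1*624/1331 = -624/1331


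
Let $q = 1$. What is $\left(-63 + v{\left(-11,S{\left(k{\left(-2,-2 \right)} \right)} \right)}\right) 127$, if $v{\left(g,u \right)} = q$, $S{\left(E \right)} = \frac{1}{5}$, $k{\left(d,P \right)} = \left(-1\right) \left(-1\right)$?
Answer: $-7874$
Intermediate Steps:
$k{\left(d,P \right)} = 1$
$S{\left(E \right)} = \frac{1}{5}$
$v{\left(g,u \right)} = 1$
$\left(-63 + v{\left(-11,S{\left(k{\left(-2,-2 \right)} \right)} \right)}\right) 127 = \left(-63 + 1\right) 127 = \left(-62\right) 127 = -7874$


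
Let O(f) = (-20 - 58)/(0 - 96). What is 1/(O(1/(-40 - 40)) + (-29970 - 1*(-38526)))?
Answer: 16/136909 ≈ 0.00011687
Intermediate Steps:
O(f) = 13/16 (O(f) = -78/(-96) = -78*(-1/96) = 13/16)
1/(O(1/(-40 - 40)) + (-29970 - 1*(-38526))) = 1/(13/16 + (-29970 - 1*(-38526))) = 1/(13/16 + (-29970 + 38526)) = 1/(13/16 + 8556) = 1/(136909/16) = 16/136909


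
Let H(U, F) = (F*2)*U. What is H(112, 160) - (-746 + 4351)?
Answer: 32235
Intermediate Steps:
H(U, F) = 2*F*U (H(U, F) = (2*F)*U = 2*F*U)
H(112, 160) - (-746 + 4351) = 2*160*112 - (-746 + 4351) = 35840 - 1*3605 = 35840 - 3605 = 32235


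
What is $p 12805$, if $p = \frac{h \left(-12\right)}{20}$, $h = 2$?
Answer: $-15366$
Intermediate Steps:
$p = - \frac{6}{5}$ ($p = \frac{2 \left(-12\right)}{20} = \left(-24\right) \frac{1}{20} = - \frac{6}{5} \approx -1.2$)
$p 12805 = \left(- \frac{6}{5}\right) 12805 = -15366$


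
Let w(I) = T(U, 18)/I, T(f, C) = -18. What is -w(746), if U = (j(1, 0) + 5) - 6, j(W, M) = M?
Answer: 9/373 ≈ 0.024129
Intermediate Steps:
U = -1 (U = (0 + 5) - 6 = 5 - 6 = -1)
w(I) = -18/I
-w(746) = -(-18)/746 = -1*(-9/373) = 9/373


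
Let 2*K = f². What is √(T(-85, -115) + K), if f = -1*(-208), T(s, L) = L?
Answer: √21517 ≈ 146.69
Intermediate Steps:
f = 208
K = 21632 (K = (½)*208² = (½)*43264 = 21632)
√(T(-85, -115) + K) = √(-115 + 21632) = √21517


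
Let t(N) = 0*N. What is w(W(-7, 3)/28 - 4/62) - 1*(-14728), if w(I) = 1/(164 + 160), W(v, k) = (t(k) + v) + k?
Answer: 4771873/324 ≈ 14728.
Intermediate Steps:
t(N) = 0
W(v, k) = k + v (W(v, k) = (0 + v) + k = v + k = k + v)
w(I) = 1/324
w(W(-7, 3)/28 - 4/62) - 1*(-14728) = 1/324 - 1*(-14728) = 1/324 + 14728 = 4771873/324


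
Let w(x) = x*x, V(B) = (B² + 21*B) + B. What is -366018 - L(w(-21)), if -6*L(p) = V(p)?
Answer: -663975/2 ≈ -3.3199e+5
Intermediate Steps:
V(B) = B² + 22*B
w(x) = x²
L(p) = -p*(22 + p)/6
-366018 - L(w(-21)) = -366018 - (-1)*(-21)²*(22 + (-21)²)/6 = -366018 - (-1)*441*(22 + 441)/6 = -366018 - (-1)*441*463/6 = -366018 - 1*(-68061/2) = -366018 + 68061/2 = -663975/2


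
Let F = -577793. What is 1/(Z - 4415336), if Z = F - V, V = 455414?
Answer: -1/5448543 ≈ -1.8354e-7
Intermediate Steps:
Z = -1033207 (Z = -577793 - 1*455414 = -577793 - 455414 = -1033207)
1/(Z - 4415336) = 1/(-1033207 - 4415336) = 1/(-5448543) = -1/5448543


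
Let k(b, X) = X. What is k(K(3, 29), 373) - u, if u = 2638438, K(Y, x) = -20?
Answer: -2638065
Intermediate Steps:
k(K(3, 29), 373) - u = 373 - 1*2638438 = 373 - 2638438 = -2638065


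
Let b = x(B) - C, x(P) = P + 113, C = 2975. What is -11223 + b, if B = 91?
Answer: -13994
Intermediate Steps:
x(P) = 113 + P
b = -2771 (b = (113 + 91) - 1*2975 = 204 - 2975 = -2771)
-11223 + b = -11223 - 2771 = -13994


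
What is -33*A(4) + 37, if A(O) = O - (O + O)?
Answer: 169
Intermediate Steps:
A(O) = -O (A(O) = O - 2*O = -O)
-33*A(4) + 37 = -(-33)*4 + 37 = -33*(-4) + 37 = 132 + 37 = 169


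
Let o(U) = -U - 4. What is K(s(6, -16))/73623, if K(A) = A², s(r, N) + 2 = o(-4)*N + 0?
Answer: 4/73623 ≈ 5.4331e-5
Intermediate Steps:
o(U) = -4 - U
s(r, N) = -2 (s(r, N) = -2 + ((-4 - 1*(-4))*N + 0) = -2 + ((-4 + 4)*N + 0) = -2 + (0*N + 0) = -2 + (0 + 0) = -2 + 0 = -2)
K(s(6, -16))/73623 = (-2)²/73623 = 4*(1/73623) = 4/73623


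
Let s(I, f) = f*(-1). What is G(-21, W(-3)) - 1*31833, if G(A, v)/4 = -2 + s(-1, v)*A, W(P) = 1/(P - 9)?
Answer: -31848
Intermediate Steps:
s(I, f) = -f
W(P) = 1/(-9 + P)
G(A, v) = -8 - 4*A*v (G(A, v) = 4*(-2 + (-v)*A) = 4*(-2 - A*v) = -8 - 4*A*v)
G(-21, W(-3)) - 1*31833 = (-8 - 4*(-21)/(-9 - 3)) - 1*31833 = (-8 - 4*(-21)/(-12)) - 31833 = (-8 - 4*(-21)*(-1/12)) - 31833 = (-8 - 7) - 31833 = -15 - 31833 = -31848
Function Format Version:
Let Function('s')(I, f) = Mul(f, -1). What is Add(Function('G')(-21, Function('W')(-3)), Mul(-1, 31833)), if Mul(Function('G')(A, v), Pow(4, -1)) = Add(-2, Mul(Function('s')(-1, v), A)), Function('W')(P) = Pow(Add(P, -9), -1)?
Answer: -31848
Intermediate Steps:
Function('s')(I, f) = Mul(-1, f)
Function('W')(P) = Pow(Add(-9, P), -1)
Function('G')(A, v) = Add(-8, Mul(-4, A, v)) (Function('G')(A, v) = Mul(4, Add(-2, Mul(Mul(-1, v), A))) = Mul(4, Add(-2, Mul(-1, A, v))) = Add(-8, Mul(-4, A, v)))
Add(Function('G')(-21, Function('W')(-3)), Mul(-1, 31833)) = Add(Add(-8, Mul(-4, -21, Pow(Add(-9, -3), -1))), Mul(-1, 31833)) = Add(Add(-8, Mul(-4, -21, Pow(-12, -1))), -31833) = Add(Add(-8, Mul(-4, -21, Rational(-1, 12))), -31833) = Add(Add(-8, -7), -31833) = Add(-15, -31833) = -31848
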